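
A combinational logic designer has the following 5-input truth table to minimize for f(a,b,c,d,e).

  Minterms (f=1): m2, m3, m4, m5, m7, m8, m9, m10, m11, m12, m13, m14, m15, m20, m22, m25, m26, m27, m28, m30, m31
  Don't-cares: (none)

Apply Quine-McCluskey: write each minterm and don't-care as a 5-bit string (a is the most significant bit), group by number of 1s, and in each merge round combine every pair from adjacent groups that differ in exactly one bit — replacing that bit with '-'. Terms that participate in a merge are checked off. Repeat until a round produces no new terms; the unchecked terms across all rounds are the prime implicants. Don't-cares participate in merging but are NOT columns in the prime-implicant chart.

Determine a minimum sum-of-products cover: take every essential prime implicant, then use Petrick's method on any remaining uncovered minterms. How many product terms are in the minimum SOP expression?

7

size-2^0 implicants → 00010(✓)  00011(✓)  00100(✓)  00101(✓)  00111(✓)  01000(✓)  01001(✓)  01010(✓)  01011(✓)  01100(✓)  01101(✓)  01110(✓)  01111(✓)  10100(✓)  10110(✓)  11001(✓)  11010(✓)  11011(✓)  11100(✓)  11110(✓)  11111(✓)
size-2^1 implicants → -0100(✓)  -1001(✓)  -1010(✓)  -1011(✓)  -1100(✓)  -1110(✓)  -1111(✓)  0-010(✓)  0-011(✓)  0-100(✓)  0-101(✓)  0-111(✓)  00-11(✓)  0001-(✓)  001-1(✓)  0010-(✓)  01-00(✓)  01-01(✓)  01-10(✓)  01-11(✓)  010-0(✓)  010-1(✓)  0100-(✓)  0101-(✓)  011-0(✓)  011-1(✓)  0110-(✓)  0111-(✓)  1-100(✓)  1-110(✓)  101-0(✓)  11-10(✓)  11-11(✓)  110-1(✓)  1101-(✓)  111-0(✓)  1111-(✓)
size-2^2 implicants → --100  -1-10(✓)  -1-11(✓)  -10-1  -101-(✓)  -11-0  -111-(✓)  0--11  0-01-  0-1-1  0-10-  01--0(✓)  01--1(✓)  01-0-(✓)  01-1-(✓)  010--(✓)  011--(✓)  1-1-0  11-1-(✓)
size-2^3 implicants → -1-1-  01---
Unchecked terms (primes): --100, -1-1-, -10-1, -11-0, 0--11, 0-01-, 0-1-1, 0-10-, 01---, 1-1-0
Minterm coverage:
  m2 ⊆ 0-01- [E]
  m3 ⊆ 0--11,0-01-
  m4 ⊆ --100,0-10-
  m5 ⊆ 0-1-1,0-10-
  m7 ⊆ 0--11,0-1-1
  m8 ⊆ 01--- [E]
  m9 ⊆ -10-1,01---
  m10 ⊆ -1-1-,0-01-,01---
  m11 ⊆ -1-1-,-10-1,0--11,0-01-,01---
  m12 ⊆ --100,-11-0,0-10-,01---
  m13 ⊆ 0-1-1,0-10-,01---
  m14 ⊆ -1-1-,-11-0,01---
  m15 ⊆ -1-1-,0--11,0-1-1,01---
  m20 ⊆ --100,1-1-0
  m22 ⊆ 1-1-0 [E]
  m25 ⊆ -10-1 [E]
  m26 ⊆ -1-1- [E]
  m27 ⊆ -1-1-,-10-1
  m28 ⊆ --100,-11-0,1-1-0
  m30 ⊆ -1-1-,-11-0,1-1-0
  m31 ⊆ -1-1- [E]
E = {-1-1-, -10-1, 0-01-, 01---, 1-1-0}
Petrick residual → --100, 0-1-1
Cover = cd'e' + bd + bc'e + a'c'd + a'ce + a'b + ace'  |cover|=7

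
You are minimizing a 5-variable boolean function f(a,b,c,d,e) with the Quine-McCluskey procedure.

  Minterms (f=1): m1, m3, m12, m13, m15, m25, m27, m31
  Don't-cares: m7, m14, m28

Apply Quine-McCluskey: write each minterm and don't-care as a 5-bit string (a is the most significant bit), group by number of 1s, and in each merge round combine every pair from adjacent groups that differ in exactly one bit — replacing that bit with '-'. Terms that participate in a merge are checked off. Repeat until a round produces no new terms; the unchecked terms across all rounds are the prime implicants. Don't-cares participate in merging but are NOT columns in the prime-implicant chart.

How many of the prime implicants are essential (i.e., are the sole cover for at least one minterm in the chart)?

3

[col 0] 00001*, 00011*, 00111*, 01100*, 01101*, 01110*, 01111*, 11001*, 11011*, 11100*, 11111*
[col 1] -1100, -1111, 0-111, 00-11, 000-1, 011-0*, 011-1*, 0110-*, 0111-*, 11-11, 110-1
[col 2] 011--
Prime implicants: -1100, -1111, 0-111, 00-11, 000-1, 011--, 11-11, 110-1
PI chart (minterm → PIs covering it):
  1 | 000-1  (sole → essential)
  3 | 00-11,000-1
  12 | -1100,011--
  13 | 011--  (sole → essential)
  15 | -1111,0-111,011--
  25 | 110-1  (sole → essential)
  27 | 11-11,110-1
  31 | -1111,11-11
Essential prime implicants: 000-1, 011--, 110-1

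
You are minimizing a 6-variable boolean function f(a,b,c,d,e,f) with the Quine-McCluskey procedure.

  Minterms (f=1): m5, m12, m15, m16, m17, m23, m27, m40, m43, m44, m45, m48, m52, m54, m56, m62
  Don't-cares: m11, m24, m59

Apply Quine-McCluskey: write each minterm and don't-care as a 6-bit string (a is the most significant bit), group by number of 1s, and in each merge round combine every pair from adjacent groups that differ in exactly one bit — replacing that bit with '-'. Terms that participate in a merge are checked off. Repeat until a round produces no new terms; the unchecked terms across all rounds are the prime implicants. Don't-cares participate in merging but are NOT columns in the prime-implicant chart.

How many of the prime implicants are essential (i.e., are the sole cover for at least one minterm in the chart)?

8

Round 0: 000101 001011✓ 001100✓ 001111✓ 010000✓ 010001✓ 010111 011000✓ 011011✓ 101000✓ 101011✓ 101100✓ 101101✓ 110000✓ 110100✓ 110110✓ 111000✓ 111011✓ 111110✓
Round 1: -01011✓ -01100 -10000✓ -11000✓ -11011✓ 0-1011✓ 001-11 01-000✓ 01000- 1-1000 1-1011✓ 101-00 10110- 11-000✓ 11-110 110-00 1101-0
Round 2: --1011 -1-000
PIs = {--1011, -01100, -1-000, 000101, 001-11, 01000-, 010111, 1-1000, 101-00, 10110-, 11-110, 110-00, 1101-0}
Coverage chart:
  m5: 000101 ←essential
  m12: -01100 ←essential
  m15: 001-11 ←essential
  m16: -1-000,01000-
  m17: 01000- ←essential
  m23: 010111 ←essential
  m27: --1011 ←essential
  m40: 1-1000,101-00
  m43: --1011 ←essential
  m44: -01100,101-00,10110-
  m45: 10110- ←essential
  m48: -1-000,110-00
  m52: 110-00,1101-0
  m54: 11-110,1101-0
  m56: -1-000,1-1000
  m62: 11-110 ←essential
Essential: --1011, -01100, 000101, 001-11, 01000-, 010111, 10110-, 11-110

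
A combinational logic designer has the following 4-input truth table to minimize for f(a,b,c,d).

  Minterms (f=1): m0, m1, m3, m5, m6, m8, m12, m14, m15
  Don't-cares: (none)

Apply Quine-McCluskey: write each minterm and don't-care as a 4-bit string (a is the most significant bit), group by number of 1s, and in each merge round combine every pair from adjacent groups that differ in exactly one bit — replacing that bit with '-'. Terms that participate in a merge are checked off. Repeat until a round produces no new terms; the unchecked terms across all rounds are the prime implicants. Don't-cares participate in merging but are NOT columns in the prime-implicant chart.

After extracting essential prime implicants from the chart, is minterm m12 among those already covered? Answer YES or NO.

size-2^0 implicants → 0000(✓)  0001(✓)  0011(✓)  0101(✓)  0110(✓)  1000(✓)  1100(✓)  1110(✓)  1111(✓)
size-2^1 implicants → -000  -110  0-01  00-1  000-  1-00  11-0  111-
Unchecked terms (primes): -000, -110, 0-01, 00-1, 000-, 1-00, 11-0, 111-
Minterm coverage:
  m0 ⊆ -000,000-
  m1 ⊆ 0-01,00-1,000-
  m3 ⊆ 00-1 [E]
  m5 ⊆ 0-01 [E]
  m6 ⊆ -110 [E]
  m8 ⊆ -000,1-00
  m12 ⊆ 1-00,11-0
  m14 ⊆ -110,11-0,111-
  m15 ⊆ 111- [E]
E = {-110, 0-01, 00-1, 111-}

NO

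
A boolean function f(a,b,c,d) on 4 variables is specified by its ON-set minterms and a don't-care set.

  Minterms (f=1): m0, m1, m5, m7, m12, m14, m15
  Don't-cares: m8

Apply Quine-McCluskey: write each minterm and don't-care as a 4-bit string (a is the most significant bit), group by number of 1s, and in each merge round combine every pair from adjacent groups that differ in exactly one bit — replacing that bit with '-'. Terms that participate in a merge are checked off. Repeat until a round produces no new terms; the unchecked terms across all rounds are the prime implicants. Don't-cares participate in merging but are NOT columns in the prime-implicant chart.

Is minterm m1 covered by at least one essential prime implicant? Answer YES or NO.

NO

[col 0] 0000*, 0001*, 0101*, 0111*, 1000*, 1100*, 1110*, 1111*
[col 1] -000, -111, 0-01, 000-, 01-1, 1-00, 11-0, 111-
Prime implicants: -000, -111, 0-01, 000-, 01-1, 1-00, 11-0, 111-
PI chart (minterm → PIs covering it):
  0 | -000,000-
  1 | 0-01,000-
  5 | 0-01,01-1
  7 | -111,01-1
  12 | 1-00,11-0
  14 | 11-0,111-
  15 | -111,111-
(no essential prime implicants)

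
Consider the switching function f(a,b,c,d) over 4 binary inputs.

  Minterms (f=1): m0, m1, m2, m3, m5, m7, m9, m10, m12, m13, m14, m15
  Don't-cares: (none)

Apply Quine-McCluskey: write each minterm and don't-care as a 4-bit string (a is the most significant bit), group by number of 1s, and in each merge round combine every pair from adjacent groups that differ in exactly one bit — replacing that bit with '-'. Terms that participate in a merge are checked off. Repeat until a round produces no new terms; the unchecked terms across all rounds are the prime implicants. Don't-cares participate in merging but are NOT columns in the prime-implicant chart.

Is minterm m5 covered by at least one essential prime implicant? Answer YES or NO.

[col 0] 0000*, 0001*, 0010*, 0011*, 0101*, 0111*, 1001*, 1010*, 1100*, 1101*, 1110*, 1111*
[col 1] -001*, -010, -101*, -111*, 0-01*, 0-11*, 00-0*, 00-1*, 000-*, 001-*, 01-1*, 1-01*, 1-10, 11-0*, 11-1*, 110-*, 111-*
[col 2] --01, -1-1, 0--1, 00--, 11--
Prime implicants: --01, -010, -1-1, 0--1, 00--, 1-10, 11--
PI chart (minterm → PIs covering it):
  0 | 00--  (sole → essential)
  1 | --01,0--1,00--
  2 | -010,00--
  3 | 0--1,00--
  5 | --01,-1-1,0--1
  7 | -1-1,0--1
  9 | --01  (sole → essential)
  10 | -010,1-10
  12 | 11--  (sole → essential)
  13 | --01,-1-1,11--
  14 | 1-10,11--
  15 | -1-1,11--
Essential prime implicants: --01, 00--, 11--

YES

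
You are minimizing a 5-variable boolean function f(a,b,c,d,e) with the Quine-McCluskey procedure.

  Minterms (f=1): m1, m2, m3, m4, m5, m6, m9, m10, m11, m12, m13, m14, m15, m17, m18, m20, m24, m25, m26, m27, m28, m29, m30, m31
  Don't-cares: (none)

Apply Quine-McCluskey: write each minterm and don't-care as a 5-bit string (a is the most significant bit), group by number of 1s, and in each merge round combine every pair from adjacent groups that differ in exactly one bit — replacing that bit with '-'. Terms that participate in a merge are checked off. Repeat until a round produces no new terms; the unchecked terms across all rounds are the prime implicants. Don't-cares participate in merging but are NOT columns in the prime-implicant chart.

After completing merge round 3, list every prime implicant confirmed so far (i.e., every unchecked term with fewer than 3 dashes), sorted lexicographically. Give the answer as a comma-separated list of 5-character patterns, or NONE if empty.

[col 0] 00001*, 00010*, 00011*, 00100*, 00101*, 00110*, 01001*, 01010*, 01011*, 01100*, 01101*, 01110*, 01111*, 10001*, 10010*, 10100*, 11000*, 11001*, 11010*, 11011*, 11100*, 11101*, 11110*, 11111*
[col 1] -0001*, -0010*, -0100*, -1001*, -1010*, -1011*, -1100*, -1101*, -1110*, -1111*, 0-001*, 0-010*, 0-011*, 0-100*, 0-101*, 0-110*, 00-01*, 00-10*, 000-1*, 0001-*, 001-0*, 0010-*, 01-01*, 01-10*, 01-11*, 010-1*, 0101-*, 011-0*, 011-1*, 0110-*, 0111-*, 1-001*, 1-010*, 1-100*, 11-00*, 11-01*, 11-10*, 11-11*, 110-0*, 110-1*, 1100-*, 1101-*, 111-0*, 111-1*, 1110-*, 1111-*
[col 2] --001, --010, --100, -1-01*, -1-10*, -1-11*, -10-1*, -101-*, -11-0*, -11-1*, -110-*, -111-*, 0--01, 0--10, 0-0-1, 0-01-, 0-1-0, 0-10-, 01--1*, 01-1-*, 011--*, 11--0*, 11--1*, 11-0-*, 11-1-*, 110--*, 111--*
[col 3] -1--1, -1-1-, -11--, 11---
Prime implicants: --001, --010, --100, -1--1, -1-1-, -11--, 0--01, 0--10, 0-0-1, 0-01-, 0-1-0, 0-10-, 11---

--001, --010, --100, 0--01, 0--10, 0-0-1, 0-01-, 0-1-0, 0-10-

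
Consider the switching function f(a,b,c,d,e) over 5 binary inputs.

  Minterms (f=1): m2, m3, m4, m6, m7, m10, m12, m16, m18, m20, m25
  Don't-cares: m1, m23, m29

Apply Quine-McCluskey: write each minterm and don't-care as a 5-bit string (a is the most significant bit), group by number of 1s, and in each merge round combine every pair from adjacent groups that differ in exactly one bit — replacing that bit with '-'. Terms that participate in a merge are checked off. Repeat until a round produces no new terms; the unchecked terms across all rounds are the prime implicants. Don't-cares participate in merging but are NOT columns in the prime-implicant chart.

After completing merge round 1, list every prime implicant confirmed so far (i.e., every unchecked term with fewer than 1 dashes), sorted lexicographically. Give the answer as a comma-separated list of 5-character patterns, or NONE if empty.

NONE

[col 0] 00001*, 00010*, 00011*, 00100*, 00110*, 00111*, 01010*, 01100*, 10000*, 10010*, 10100*, 10111*, 11001*, 11101*
[col 1] -0010, -0100, -0111, 0-010, 0-100, 00-10*, 00-11*, 000-1, 0001-*, 001-0, 0011-*, 10-00, 100-0, 11-01
[col 2] 00-1-
Prime implicants: -0010, -0100, -0111, 0-010, 0-100, 00-1-, 000-1, 001-0, 10-00, 100-0, 11-01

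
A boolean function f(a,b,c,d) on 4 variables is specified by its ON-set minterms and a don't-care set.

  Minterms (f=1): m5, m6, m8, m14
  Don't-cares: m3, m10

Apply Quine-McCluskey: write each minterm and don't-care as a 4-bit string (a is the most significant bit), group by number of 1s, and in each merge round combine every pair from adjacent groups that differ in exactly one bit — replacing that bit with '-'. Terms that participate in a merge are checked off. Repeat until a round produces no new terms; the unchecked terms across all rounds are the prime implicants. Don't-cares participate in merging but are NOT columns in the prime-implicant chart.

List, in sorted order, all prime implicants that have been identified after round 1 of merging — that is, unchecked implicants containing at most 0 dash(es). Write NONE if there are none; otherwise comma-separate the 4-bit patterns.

Round 0: 0011 0101 0110✓ 1000✓ 1010✓ 1110✓
Round 1: -110 1-10 10-0
PIs = {-110, 0011, 0101, 1-10, 10-0}

0011, 0101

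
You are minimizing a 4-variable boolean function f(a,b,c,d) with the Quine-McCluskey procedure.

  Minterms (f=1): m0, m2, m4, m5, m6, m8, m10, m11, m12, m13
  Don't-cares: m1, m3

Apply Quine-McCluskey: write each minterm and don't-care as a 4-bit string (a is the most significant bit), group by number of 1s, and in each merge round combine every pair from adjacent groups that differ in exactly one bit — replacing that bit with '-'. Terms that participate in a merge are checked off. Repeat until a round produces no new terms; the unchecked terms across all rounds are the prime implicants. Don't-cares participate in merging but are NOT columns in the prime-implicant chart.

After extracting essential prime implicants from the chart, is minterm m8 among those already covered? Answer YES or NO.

size-2^0 implicants → 0000(✓)  0001(✓)  0010(✓)  0011(✓)  0100(✓)  0101(✓)  0110(✓)  1000(✓)  1010(✓)  1011(✓)  1100(✓)  1101(✓)
size-2^1 implicants → -000(✓)  -010(✓)  -011(✓)  -100(✓)  -101(✓)  0-00(✓)  0-01(✓)  0-10(✓)  00-0(✓)  00-1(✓)  000-(✓)  001-(✓)  01-0(✓)  010-(✓)  1-00(✓)  10-0(✓)  101-(✓)  110-(✓)
size-2^2 implicants → --00  -0-0  -01-  -10-  0--0  0-0-  00--
Unchecked terms (primes): --00, -0-0, -01-, -10-, 0--0, 0-0-, 00--
Minterm coverage:
  m0 ⊆ --00,-0-0,0--0,0-0-,00--
  m2 ⊆ -0-0,-01-,0--0,00--
  m4 ⊆ --00,-10-,0--0,0-0-
  m5 ⊆ -10-,0-0-
  m6 ⊆ 0--0 [E]
  m8 ⊆ --00,-0-0
  m10 ⊆ -0-0,-01-
  m11 ⊆ -01- [E]
  m12 ⊆ --00,-10-
  m13 ⊆ -10- [E]
E = {-01-, -10-, 0--0}

NO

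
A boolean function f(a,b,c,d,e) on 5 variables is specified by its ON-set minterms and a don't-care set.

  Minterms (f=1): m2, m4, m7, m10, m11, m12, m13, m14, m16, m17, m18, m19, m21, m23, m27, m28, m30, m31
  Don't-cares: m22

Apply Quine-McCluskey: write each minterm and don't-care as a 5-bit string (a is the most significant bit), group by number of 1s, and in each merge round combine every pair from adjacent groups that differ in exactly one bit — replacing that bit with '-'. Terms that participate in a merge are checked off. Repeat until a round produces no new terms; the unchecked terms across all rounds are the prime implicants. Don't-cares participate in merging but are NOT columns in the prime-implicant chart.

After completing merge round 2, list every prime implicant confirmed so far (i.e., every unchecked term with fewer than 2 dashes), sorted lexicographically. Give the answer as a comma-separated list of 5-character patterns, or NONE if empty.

Round 0: 00010✓ 00100✓ 00111✓ 01010✓ 01011✓ 01100✓ 01101✓ 01110✓ 10000✓ 10001✓ 10010✓ 10011✓ 10101✓ 10110✓ 10111✓ 11011✓ 11100✓ 11110✓ 11111✓
Round 1: -0010 -0111 -1011 -1100✓ -1110✓ 0-010 0-100 01-10 0101- 011-0✓ 0110- 1-011✓ 1-110✓ 1-111✓ 10-01✓ 10-10✓ 10-11✓ 100-0✓ 100-1✓ 1000-✓ 1001-✓ 101-1✓ 1011-✓ 11-11✓ 111-0✓ 1111-✓
Round 2: -11-0 1--11 1-11- 10--1 10-1- 100--
PIs = {-0010, -0111, -1011, -11-0, 0-010, 0-100, 01-10, 0101-, 0110-, 1--11, 1-11-, 10--1, 10-1-, 100--}

-0010, -0111, -1011, 0-010, 0-100, 01-10, 0101-, 0110-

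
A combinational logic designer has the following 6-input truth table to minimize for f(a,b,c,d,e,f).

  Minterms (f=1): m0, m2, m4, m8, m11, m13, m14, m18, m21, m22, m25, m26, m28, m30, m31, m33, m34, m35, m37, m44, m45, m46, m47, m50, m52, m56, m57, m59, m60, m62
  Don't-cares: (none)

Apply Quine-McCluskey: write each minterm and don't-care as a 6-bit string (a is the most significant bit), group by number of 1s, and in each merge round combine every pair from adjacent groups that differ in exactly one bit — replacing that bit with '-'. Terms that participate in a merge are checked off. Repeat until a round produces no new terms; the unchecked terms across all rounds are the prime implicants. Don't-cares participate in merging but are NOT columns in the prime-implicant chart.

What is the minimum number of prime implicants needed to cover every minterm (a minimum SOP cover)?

17

[col 0] 000000*, 000010*, 000100*, 001000*, 001011, 001101*, 001110*, 010010*, 010101, 010110*, 011001*, 011010*, 011100*, 011110*, 011111*, 100001*, 100010*, 100011*, 100101*, 101100*, 101101*, 101110*, 101111*, 110010*, 110100*, 111000*, 111001*, 111011*, 111100*, 111110*
[col 1] -00010*, -01101, -01110*, -10010*, -11001, -11100*, -11110*, 0-0010*, 0-1110*, 00-000, 000-00, 0000-0, 01-010*, 01-110*, 010-10*, 011-10*, 0111-0*, 01111-, 1-0010*, 1-1100*, 1-1110*, 10-101, 100-01, 1000-1, 10001-, 1011-0*, 1011-1*, 10110-*, 10111-*, 11-100, 111-00, 1110-1, 11100-, 1111-0*
[col 2] --0010, --1110, -111-0, 01--10, 1-11-0, 1011--
Prime implicants: --0010, --1110, -01101, -11001, -111-0, 00-000, 000-00, 0000-0, 001011, 01--10, 010101, 01111-, 1-11-0, 10-101, 100-01, 1000-1, 10001-, 1011--, 11-100, 111-00, 1110-1, 11100-
PI chart (minterm → PIs covering it):
  0 | 00-000,000-00,0000-0
  2 | --0010,0000-0
  4 | 000-00  (sole → essential)
  8 | 00-000  (sole → essential)
  11 | 001011  (sole → essential)
  13 | -01101  (sole → essential)
  14 | --1110  (sole → essential)
  18 | --0010,01--10
  21 | 010101  (sole → essential)
  22 | 01--10  (sole → essential)
  25 | -11001  (sole → essential)
  26 | 01--10  (sole → essential)
  28 | -111-0  (sole → essential)
  30 | --1110,-111-0,01--10,01111-
  31 | 01111-  (sole → essential)
  33 | 100-01,1000-1
  34 | --0010,10001-
  35 | 1000-1,10001-
  37 | 10-101,100-01
  44 | 1-11-0,1011--
  45 | -01101,10-101,1011--
  46 | --1110,1-11-0,1011--
  47 | 1011--  (sole → essential)
  50 | --0010  (sole → essential)
  52 | 11-100  (sole → essential)
  56 | 111-00,11100-
  57 | -11001,1110-1,11100-
  59 | 1110-1  (sole → essential)
  60 | -111-0,1-11-0,11-100,111-00
  62 | --1110,-111-0,1-11-0
Essential prime implicants: --0010, --1110, -01101, -11001, -111-0, 00-000, 000-00, 001011, 01--10, 010101, 01111-, 1011--, 11-100, 1110-1
Petrick residual → 10-101, 1000-1, 111-00
Minimum SOP uses 17 PIs: c'd'ef' + cdef' + b'cde'f + bcd'e'f + bcdf' + a'b'd'e'f' + a'b'c'e'f' + a'b'cd'ef + a'bef' + a'bc'de'f + a'bcde + ab'de'f + ab'c'd'f + ab'cd + abde'f' + abce'f' + abcd'f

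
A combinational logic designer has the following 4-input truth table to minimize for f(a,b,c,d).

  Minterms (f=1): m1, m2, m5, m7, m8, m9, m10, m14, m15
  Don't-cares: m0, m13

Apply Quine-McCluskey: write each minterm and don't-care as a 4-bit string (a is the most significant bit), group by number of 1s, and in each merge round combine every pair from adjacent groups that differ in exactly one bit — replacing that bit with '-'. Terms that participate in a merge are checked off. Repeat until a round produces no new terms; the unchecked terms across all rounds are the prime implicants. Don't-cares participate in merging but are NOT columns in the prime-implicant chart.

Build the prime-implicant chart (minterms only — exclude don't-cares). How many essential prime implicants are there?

2

Round 0: 0000✓ 0001✓ 0010✓ 0101✓ 0111✓ 1000✓ 1001✓ 1010✓ 1101✓ 1110✓ 1111✓
Round 1: -000✓ -001✓ -010✓ -101✓ -111✓ 0-01✓ 00-0✓ 000-✓ 01-1✓ 1-01✓ 1-10 10-0✓ 100-✓ 11-1✓ 111-
Round 2: --01 -0-0 -00- -1-1
PIs = {--01, -0-0, -00-, -1-1, 1-10, 111-}
Coverage chart:
  m1: --01,-00-
  m2: -0-0 ←essential
  m5: --01,-1-1
  m7: -1-1 ←essential
  m8: -0-0,-00-
  m9: --01,-00-
  m10: -0-0,1-10
  m14: 1-10,111-
  m15: -1-1,111-
Essential: -0-0, -1-1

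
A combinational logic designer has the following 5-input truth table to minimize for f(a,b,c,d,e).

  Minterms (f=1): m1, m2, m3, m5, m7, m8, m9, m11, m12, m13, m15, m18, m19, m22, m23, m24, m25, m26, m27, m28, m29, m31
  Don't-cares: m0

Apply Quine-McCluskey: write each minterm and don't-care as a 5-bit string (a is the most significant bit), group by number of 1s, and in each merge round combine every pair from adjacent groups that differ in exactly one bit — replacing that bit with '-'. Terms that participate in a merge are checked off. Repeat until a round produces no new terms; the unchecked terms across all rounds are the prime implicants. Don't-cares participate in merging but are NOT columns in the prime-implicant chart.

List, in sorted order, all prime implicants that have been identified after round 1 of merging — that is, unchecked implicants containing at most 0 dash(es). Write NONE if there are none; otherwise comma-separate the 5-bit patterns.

NONE

Round 0: 00000✓ 00001✓ 00010✓ 00011✓ 00101✓ 00111✓ 01000✓ 01001✓ 01011✓ 01100✓ 01101✓ 01111✓ 10010✓ 10011✓ 10110✓ 10111✓ 11000✓ 11001✓ 11010✓ 11011✓ 11100✓ 11101✓ 11111✓
Round 1: -0010✓ -0011✓ -0111✓ -1000✓ -1001✓ -1011✓ -1100✓ -1101✓ -1111✓ 0-000✓ 0-001✓ 0-011✓ 0-101✓ 0-111✓ 00-01✓ 00-11✓ 000-0✓ 000-1✓ 0000-✓ 0001-✓ 001-1✓ 01-00✓ 01-01✓ 01-11✓ 010-1✓ 0100-✓ 011-1✓ 0110-✓ 1-010✓ 1-011✓ 1-111✓ 10-10✓ 10-11✓ 1001-✓ 1011-✓ 11-00✓ 11-01✓ 11-11✓ 110-0✓ 110-1✓ 1100-✓ 1101-✓ 111-1✓ 1110-✓
Round 2: --011✓ --111✓ -0-11✓ -001- -1-00✓ -1-01✓ -1-11✓ -10-1✓ -100-✓ -11-1✓ -110-✓ 0--01✓ 0--11✓ 0-0-1✓ 0-00- 0-1-1✓ 00--1✓ 000-- 01--1✓ 01-0-✓ 1--11✓ 1-01- 10-1- 11--1✓ 11-0-✓ 110--
Round 3: ---11 -1--1 -1-0- 0---1
PIs = {---11, -001-, -1--1, -1-0-, 0---1, 0-00-, 000--, 1-01-, 10-1-, 110--}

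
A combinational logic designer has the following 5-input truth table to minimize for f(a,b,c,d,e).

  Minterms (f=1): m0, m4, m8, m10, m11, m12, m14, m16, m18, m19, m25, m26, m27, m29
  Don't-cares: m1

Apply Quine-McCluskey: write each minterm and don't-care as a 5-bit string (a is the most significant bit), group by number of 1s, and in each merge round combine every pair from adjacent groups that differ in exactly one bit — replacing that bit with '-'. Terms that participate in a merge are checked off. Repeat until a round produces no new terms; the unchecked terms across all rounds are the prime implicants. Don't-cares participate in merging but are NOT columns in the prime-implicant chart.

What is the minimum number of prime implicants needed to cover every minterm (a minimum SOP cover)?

6

Round 0: 00000✓ 00001✓ 00100✓ 01000✓ 01010✓ 01011✓ 01100✓ 01110✓ 10000✓ 10010✓ 10011✓ 11001✓ 11010✓ 11011✓ 11101✓
Round 1: -0000 -1010✓ -1011✓ 0-000✓ 0-100✓ 00-00✓ 0000- 01-00✓ 01-10✓ 010-0✓ 0101-✓ 011-0✓ 1-010✓ 1-011✓ 100-0 1001-✓ 11-01 110-1 1101-✓
Round 2: -101- 0--00 01--0 1-01-
PIs = {-0000, -101-, 0--00, 0000-, 01--0, 1-01-, 100-0, 11-01, 110-1}
Coverage chart:
  m0: -0000,0--00,0000-
  m4: 0--00 ←essential
  m8: 0--00,01--0
  m10: -101-,01--0
  m11: -101- ←essential
  m12: 0--00,01--0
  m14: 01--0 ←essential
  m16: -0000,100-0
  m18: 1-01-,100-0
  m19: 1-01- ←essential
  m25: 11-01,110-1
  m26: -101-,1-01-
  m27: -101-,1-01-,110-1
  m29: 11-01 ←essential
Essential: -101-, 0--00, 01--0, 1-01-, 11-01
Petrick residual → -0000
Min cover (6 terms): b'c'd'e' + bc'd + a'd'e' + a'be' + ac'd + abd'e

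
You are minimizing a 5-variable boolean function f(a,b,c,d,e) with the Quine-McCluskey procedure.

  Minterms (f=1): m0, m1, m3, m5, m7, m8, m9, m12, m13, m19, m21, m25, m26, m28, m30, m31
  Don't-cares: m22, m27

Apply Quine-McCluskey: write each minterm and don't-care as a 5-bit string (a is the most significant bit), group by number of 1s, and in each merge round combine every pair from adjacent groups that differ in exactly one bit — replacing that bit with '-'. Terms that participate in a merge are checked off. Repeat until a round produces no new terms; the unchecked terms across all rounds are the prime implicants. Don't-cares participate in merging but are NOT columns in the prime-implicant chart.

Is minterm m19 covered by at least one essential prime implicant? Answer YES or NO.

NO

[col 0] 00000*, 00001*, 00011*, 00101*, 00111*, 01000*, 01001*, 01100*, 01101*, 10011*, 10101*, 10110*, 11001*, 11010*, 11011*, 11100*, 11110*, 11111*
[col 1] -0011, -0101, -1001, -1100, 0-000*, 0-001*, 0-101*, 00-01*, 00-11*, 000-1*, 0000-*, 001-1*, 01-00*, 01-01*, 0100-*, 0110-*, 1-011, 1-110, 11-10*, 11-11*, 110-1, 1101-*, 111-0, 1111-*
[col 2] 0--01, 0-00-, 00--1, 01-0-, 11-1-
Prime implicants: -0011, -0101, -1001, -1100, 0--01, 0-00-, 00--1, 01-0-, 1-011, 1-110, 11-1-, 110-1, 111-0
PI chart (minterm → PIs covering it):
  0 | 0-00-  (sole → essential)
  1 | 0--01,0-00-,00--1
  3 | -0011,00--1
  5 | -0101,0--01,00--1
  7 | 00--1  (sole → essential)
  8 | 0-00-,01-0-
  9 | -1001,0--01,0-00-,01-0-
  12 | -1100,01-0-
  13 | 0--01,01-0-
  19 | -0011,1-011
  21 | -0101  (sole → essential)
  25 | -1001,110-1
  26 | 11-1-  (sole → essential)
  28 | -1100,111-0
  30 | 1-110,11-1-,111-0
  31 | 11-1-  (sole → essential)
Essential prime implicants: -0101, 0-00-, 00--1, 11-1-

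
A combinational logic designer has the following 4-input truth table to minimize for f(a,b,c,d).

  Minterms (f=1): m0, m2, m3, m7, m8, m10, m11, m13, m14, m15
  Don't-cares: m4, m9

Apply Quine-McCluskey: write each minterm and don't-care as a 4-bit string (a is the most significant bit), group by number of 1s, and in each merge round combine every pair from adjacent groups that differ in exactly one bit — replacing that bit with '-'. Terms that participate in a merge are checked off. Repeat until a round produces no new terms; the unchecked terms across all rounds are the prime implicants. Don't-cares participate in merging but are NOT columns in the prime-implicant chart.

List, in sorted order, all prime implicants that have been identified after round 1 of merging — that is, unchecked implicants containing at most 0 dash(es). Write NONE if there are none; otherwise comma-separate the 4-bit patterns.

NONE

Round 0: 0000✓ 0010✓ 0011✓ 0100✓ 0111✓ 1000✓ 1001✓ 1010✓ 1011✓ 1101✓ 1110✓ 1111✓
Round 1: -000✓ -010✓ -011✓ -111✓ 0-00 0-11✓ 00-0✓ 001-✓ 1-01✓ 1-10✓ 1-11✓ 10-0✓ 10-1✓ 100-✓ 101-✓ 11-1✓ 111-✓
Round 2: --11 -0-0 -01- 1--1 1-1- 10--
PIs = {--11, -0-0, -01-, 0-00, 1--1, 1-1-, 10--}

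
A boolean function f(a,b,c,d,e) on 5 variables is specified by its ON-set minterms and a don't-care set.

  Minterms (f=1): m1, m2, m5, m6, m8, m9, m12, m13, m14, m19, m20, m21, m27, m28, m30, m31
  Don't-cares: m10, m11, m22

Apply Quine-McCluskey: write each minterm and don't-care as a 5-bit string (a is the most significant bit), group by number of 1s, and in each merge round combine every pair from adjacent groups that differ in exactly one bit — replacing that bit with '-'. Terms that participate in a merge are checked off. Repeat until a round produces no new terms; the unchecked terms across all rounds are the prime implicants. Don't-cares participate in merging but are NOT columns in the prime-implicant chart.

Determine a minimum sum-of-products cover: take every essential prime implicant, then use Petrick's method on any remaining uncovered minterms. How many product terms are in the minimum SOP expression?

[col 0] 00001*, 00010*, 00101*, 00110*, 01000*, 01001*, 01010*, 01011*, 01100*, 01101*, 01110*, 10011*, 10100*, 10101*, 10110*, 11011*, 11100*, 11110*, 11111*
[col 1] -0101, -0110*, -1011, -1100*, -1110*, 0-001*, 0-010*, 0-101*, 0-110*, 00-01*, 00-10*, 01-00*, 01-01*, 01-10*, 010-0*, 010-1*, 0100-*, 0101-*, 011-0*, 0110-*, 1-011, 1-100*, 1-110*, 101-0*, 1010-, 11-11, 111-0*, 1111-
[col 2] --110, -11-0, 0--01, 0--10, 01--0, 01-0-, 010--, 1-1-0
Prime implicants: --110, -0101, -1011, -11-0, 0--01, 0--10, 01--0, 01-0-, 010--, 1-011, 1-1-0, 1010-, 11-11, 1111-
PI chart (minterm → PIs covering it):
  1 | 0--01  (sole → essential)
  2 | 0--10  (sole → essential)
  5 | -0101,0--01
  6 | --110,0--10
  8 | 01--0,01-0-,010--
  9 | 0--01,01-0-,010--
  12 | -11-0,01--0,01-0-
  13 | 0--01,01-0-
  14 | --110,-11-0,0--10,01--0
  19 | 1-011  (sole → essential)
  20 | 1-1-0,1010-
  21 | -0101,1010-
  27 | -1011,1-011,11-11
  28 | -11-0,1-1-0
  30 | --110,-11-0,1-1-0,1111-
  31 | 11-11,1111-
Essential prime implicants: 0--01, 0--10, 1-011
Petrick residual → -0101, 01--0, 1-1-0, 11-11
Minimum SOP uses 7 PIs: b'cd'e + a'd'e + a'de' + a'be' + ac'de + ace' + abde

7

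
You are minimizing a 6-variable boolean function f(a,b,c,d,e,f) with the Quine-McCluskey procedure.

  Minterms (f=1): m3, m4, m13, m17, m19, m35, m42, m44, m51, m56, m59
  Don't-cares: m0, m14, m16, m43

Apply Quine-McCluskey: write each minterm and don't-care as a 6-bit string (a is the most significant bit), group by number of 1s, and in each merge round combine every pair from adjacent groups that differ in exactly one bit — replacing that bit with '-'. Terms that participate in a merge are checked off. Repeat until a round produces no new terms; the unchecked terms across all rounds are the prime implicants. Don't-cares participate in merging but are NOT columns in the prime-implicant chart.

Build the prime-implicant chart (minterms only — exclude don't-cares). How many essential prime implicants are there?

size-2^0 implicants → 000000(✓)  000011(✓)  000100(✓)  001101  001110  010000(✓)  010001(✓)  010011(✓)  100011(✓)  101010(✓)  101011(✓)  101100  110011(✓)  111000  111011(✓)
size-2^1 implicants → -00011(✓)  -10011(✓)  0-0000  0-0011(✓)  000-00  0100-1  01000-  1-0011(✓)  1-1011(✓)  10-011(✓)  10101-  11-011(✓)
size-2^2 implicants → --0011  1--011
Unchecked terms (primes): --0011, 0-0000, 000-00, 001101, 001110, 0100-1, 01000-, 1--011, 10101-, 101100, 111000
Minterm coverage:
  m3 ⊆ --0011 [E]
  m4 ⊆ 000-00 [E]
  m13 ⊆ 001101 [E]
  m17 ⊆ 0100-1,01000-
  m19 ⊆ --0011,0100-1
  m35 ⊆ --0011,1--011
  m42 ⊆ 10101- [E]
  m44 ⊆ 101100 [E]
  m51 ⊆ --0011,1--011
  m56 ⊆ 111000 [E]
  m59 ⊆ 1--011 [E]
E = {--0011, 000-00, 001101, 1--011, 10101-, 101100, 111000}

7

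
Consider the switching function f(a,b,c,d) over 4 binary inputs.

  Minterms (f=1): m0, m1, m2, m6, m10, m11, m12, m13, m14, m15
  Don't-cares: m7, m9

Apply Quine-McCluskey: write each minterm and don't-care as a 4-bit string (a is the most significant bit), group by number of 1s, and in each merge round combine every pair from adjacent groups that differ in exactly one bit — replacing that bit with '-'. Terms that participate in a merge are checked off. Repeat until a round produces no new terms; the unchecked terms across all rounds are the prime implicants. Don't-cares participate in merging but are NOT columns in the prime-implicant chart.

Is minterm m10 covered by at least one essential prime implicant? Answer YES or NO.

NO

[col 0] 0000*, 0001*, 0010*, 0110*, 0111*, 1001*, 1010*, 1011*, 1100*, 1101*, 1110*, 1111*
[col 1] -001, -010*, -110*, -111*, 0-10*, 00-0, 000-, 011-*, 1-01*, 1-10*, 1-11*, 10-1*, 101-*, 11-0*, 11-1*, 110-*, 111-*
[col 2] --10, -11-, 1--1, 1-1-, 11--
Prime implicants: --10, -001, -11-, 00-0, 000-, 1--1, 1-1-, 11--
PI chart (minterm → PIs covering it):
  0 | 00-0,000-
  1 | -001,000-
  2 | --10,00-0
  6 | --10,-11-
  10 | --10,1-1-
  11 | 1--1,1-1-
  12 | 11--  (sole → essential)
  13 | 1--1,11--
  14 | --10,-11-,1-1-,11--
  15 | -11-,1--1,1-1-,11--
Essential prime implicants: 11--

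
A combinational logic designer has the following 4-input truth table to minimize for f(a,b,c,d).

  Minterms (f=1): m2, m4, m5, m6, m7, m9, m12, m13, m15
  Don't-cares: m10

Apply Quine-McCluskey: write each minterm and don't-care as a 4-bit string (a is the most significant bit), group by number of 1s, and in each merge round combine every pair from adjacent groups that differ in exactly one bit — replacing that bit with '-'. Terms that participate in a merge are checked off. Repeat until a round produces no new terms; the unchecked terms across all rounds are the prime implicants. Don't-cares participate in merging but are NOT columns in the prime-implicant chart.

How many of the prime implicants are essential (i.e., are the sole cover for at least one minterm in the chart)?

size-2^0 implicants → 0010(✓)  0100(✓)  0101(✓)  0110(✓)  0111(✓)  1001(✓)  1010(✓)  1100(✓)  1101(✓)  1111(✓)
size-2^1 implicants → -010  -100(✓)  -101(✓)  -111(✓)  0-10  01-0(✓)  01-1(✓)  010-(✓)  011-(✓)  1-01  11-1(✓)  110-(✓)
size-2^2 implicants → -1-1  -10-  01--
Unchecked terms (primes): -010, -1-1, -10-, 0-10, 01--, 1-01
Minterm coverage:
  m2 ⊆ -010,0-10
  m4 ⊆ -10-,01--
  m5 ⊆ -1-1,-10-,01--
  m6 ⊆ 0-10,01--
  m7 ⊆ -1-1,01--
  m9 ⊆ 1-01 [E]
  m12 ⊆ -10- [E]
  m13 ⊆ -1-1,-10-,1-01
  m15 ⊆ -1-1 [E]
E = {-1-1, -10-, 1-01}

3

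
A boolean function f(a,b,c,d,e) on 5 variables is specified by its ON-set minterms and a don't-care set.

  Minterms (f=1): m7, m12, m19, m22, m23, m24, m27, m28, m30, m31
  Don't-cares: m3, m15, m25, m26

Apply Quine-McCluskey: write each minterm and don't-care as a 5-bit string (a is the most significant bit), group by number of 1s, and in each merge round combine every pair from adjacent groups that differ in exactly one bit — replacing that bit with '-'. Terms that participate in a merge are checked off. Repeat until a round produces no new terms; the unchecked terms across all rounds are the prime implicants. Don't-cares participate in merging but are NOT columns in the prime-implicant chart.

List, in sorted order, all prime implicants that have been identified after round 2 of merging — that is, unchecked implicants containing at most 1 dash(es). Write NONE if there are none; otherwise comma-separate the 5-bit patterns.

-1100

Round 0: 00011✓ 00111✓ 01100✓ 01111✓ 10011✓ 10110✓ 10111✓ 11000✓ 11001✓ 11010✓ 11011✓ 11100✓ 11110✓ 11111✓
Round 1: -0011✓ -0111✓ -1100 -1111✓ 0-111✓ 00-11✓ 1-011✓ 1-110✓ 1-111✓ 10-11✓ 1011-✓ 11-00✓ 11-10✓ 11-11✓ 110-0✓ 110-1✓ 1100-✓ 1101-✓ 111-0✓ 1111-✓
Round 2: --111 -0-11 1--11 1-11- 11--0 11-1- 110--
PIs = {--111, -0-11, -1100, 1--11, 1-11-, 11--0, 11-1-, 110--}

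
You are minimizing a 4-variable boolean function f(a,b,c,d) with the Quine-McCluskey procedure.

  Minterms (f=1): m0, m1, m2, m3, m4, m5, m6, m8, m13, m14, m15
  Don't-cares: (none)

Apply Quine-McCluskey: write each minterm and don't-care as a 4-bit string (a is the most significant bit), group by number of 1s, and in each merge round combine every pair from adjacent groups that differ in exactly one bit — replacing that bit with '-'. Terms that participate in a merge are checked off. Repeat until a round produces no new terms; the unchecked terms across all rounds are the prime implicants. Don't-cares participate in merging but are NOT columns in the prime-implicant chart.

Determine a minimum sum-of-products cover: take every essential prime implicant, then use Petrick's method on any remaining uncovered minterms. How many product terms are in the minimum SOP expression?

5

size-2^0 implicants → 0000(✓)  0001(✓)  0010(✓)  0011(✓)  0100(✓)  0101(✓)  0110(✓)  1000(✓)  1101(✓)  1110(✓)  1111(✓)
size-2^1 implicants → -000  -101  -110  0-00(✓)  0-01(✓)  0-10(✓)  00-0(✓)  00-1(✓)  000-(✓)  001-(✓)  01-0(✓)  010-(✓)  11-1  111-
size-2^2 implicants → 0--0  0-0-  00--
Unchecked terms (primes): -000, -101, -110, 0--0, 0-0-, 00--, 11-1, 111-
Minterm coverage:
  m0 ⊆ -000,0--0,0-0-,00--
  m1 ⊆ 0-0-,00--
  m2 ⊆ 0--0,00--
  m3 ⊆ 00-- [E]
  m4 ⊆ 0--0,0-0-
  m5 ⊆ -101,0-0-
  m6 ⊆ -110,0--0
  m8 ⊆ -000 [E]
  m13 ⊆ -101,11-1
  m14 ⊆ -110,111-
  m15 ⊆ 11-1,111-
E = {-000, 00--}
Petrick residual → -101, 0--0, 111-
Cover = b'c'd' + bc'd + a'd' + a'b' + abc  |cover|=5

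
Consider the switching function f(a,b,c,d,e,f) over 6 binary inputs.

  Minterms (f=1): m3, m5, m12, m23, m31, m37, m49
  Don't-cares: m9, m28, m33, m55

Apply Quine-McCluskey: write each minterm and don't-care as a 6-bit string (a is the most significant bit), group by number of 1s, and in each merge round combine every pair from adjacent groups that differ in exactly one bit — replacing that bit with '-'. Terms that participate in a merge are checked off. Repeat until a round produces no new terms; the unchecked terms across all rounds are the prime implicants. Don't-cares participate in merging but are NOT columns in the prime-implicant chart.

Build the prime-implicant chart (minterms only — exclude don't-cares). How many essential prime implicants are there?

5

size-2^0 implicants → 000011  000101(✓)  001001  001100(✓)  010111(✓)  011100(✓)  011111(✓)  100001(✓)  100101(✓)  110001(✓)  110111(✓)
size-2^1 implicants → -00101  -10111  0-1100  01-111  1-0001  100-01
Unchecked terms (primes): -00101, -10111, 0-1100, 000011, 001001, 01-111, 1-0001, 100-01
Minterm coverage:
  m3 ⊆ 000011 [E]
  m5 ⊆ -00101 [E]
  m12 ⊆ 0-1100 [E]
  m23 ⊆ -10111,01-111
  m31 ⊆ 01-111 [E]
  m37 ⊆ -00101,100-01
  m49 ⊆ 1-0001 [E]
E = {-00101, 0-1100, 000011, 01-111, 1-0001}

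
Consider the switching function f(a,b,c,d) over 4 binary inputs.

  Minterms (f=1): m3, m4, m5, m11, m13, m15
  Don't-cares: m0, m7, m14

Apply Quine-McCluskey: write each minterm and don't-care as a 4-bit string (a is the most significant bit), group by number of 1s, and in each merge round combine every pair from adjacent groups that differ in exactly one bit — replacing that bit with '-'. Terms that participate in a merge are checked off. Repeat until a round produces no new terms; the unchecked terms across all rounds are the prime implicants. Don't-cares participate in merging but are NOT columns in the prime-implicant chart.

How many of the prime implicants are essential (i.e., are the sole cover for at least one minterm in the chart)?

Round 0: 0000✓ 0011✓ 0100✓ 0101✓ 0111✓ 1011✓ 1101✓ 1110✓ 1111✓
Round 1: -011✓ -101✓ -111✓ 0-00 0-11✓ 01-1✓ 010- 1-11✓ 11-1✓ 111-
Round 2: --11 -1-1
PIs = {--11, -1-1, 0-00, 010-, 111-}
Coverage chart:
  m3: --11 ←essential
  m4: 0-00,010-
  m5: -1-1,010-
  m11: --11 ←essential
  m13: -1-1 ←essential
  m15: --11,-1-1,111-
Essential: --11, -1-1

2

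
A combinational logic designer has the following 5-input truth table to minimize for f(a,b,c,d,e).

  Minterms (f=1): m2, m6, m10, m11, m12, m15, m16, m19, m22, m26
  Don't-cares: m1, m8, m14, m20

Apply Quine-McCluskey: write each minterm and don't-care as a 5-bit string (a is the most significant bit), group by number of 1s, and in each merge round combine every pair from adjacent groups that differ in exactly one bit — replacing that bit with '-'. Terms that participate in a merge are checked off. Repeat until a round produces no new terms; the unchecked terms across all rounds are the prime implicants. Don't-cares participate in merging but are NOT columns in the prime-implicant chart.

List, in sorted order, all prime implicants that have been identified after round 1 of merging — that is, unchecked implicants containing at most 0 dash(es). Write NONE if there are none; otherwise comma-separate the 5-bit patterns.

[col 0] 00001, 00010*, 00110*, 01000*, 01010*, 01011*, 01100*, 01110*, 01111*, 10000*, 10011, 10100*, 10110*, 11010*
[col 1] -0110, -1010, 0-010*, 0-110*, 00-10*, 01-00*, 01-10*, 01-11*, 010-0*, 0101-*, 011-0*, 0111-*, 10-00, 101-0
[col 2] 0--10, 01--0, 01-1-
Prime implicants: -0110, -1010, 0--10, 00001, 01--0, 01-1-, 10-00, 10011, 101-0

00001, 10011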